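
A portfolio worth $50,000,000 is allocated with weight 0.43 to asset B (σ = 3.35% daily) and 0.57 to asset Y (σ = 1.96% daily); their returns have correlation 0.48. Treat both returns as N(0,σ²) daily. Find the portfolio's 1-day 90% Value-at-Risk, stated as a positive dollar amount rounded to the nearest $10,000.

σ_p² = 0.43²·3.35² + 0.57²·1.96² + 2·0.48·0.43·0.57·3.35·1.96 = 4.8681 (%²).
σ_p = √4.8681 = 2.206%.
At 90%, z = 1.282.
VaR = 1.282 × 2.206% = 2.828%; on $50,000,000 that is $1,414,000.

$1,410,000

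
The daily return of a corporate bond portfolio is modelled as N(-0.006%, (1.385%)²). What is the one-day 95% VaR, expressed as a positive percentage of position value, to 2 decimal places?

At 95% one-sided, z = 1.645.
VaR = −μ + z·σ = −(-0.006%) + 1.645 × 1.385% = 2.284%.

2.28%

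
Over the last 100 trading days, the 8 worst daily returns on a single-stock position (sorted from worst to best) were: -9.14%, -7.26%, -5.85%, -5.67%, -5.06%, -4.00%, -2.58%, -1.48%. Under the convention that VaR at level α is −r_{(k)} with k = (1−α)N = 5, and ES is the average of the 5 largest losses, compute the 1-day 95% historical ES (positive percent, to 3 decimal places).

The 5 worst returns sum to -32.98%.
ES = −(-32.98%) / 5 = 6.596%.

6.596%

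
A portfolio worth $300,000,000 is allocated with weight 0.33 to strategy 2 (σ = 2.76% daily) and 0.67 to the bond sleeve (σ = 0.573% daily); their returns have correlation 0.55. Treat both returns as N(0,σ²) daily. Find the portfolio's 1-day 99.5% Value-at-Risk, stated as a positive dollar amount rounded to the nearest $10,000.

σ_p² = 0.33²·2.76² + 0.67²·0.573² + 2·0.55·0.33·0.67·2.76·0.573 = 1.3616 (%²).
σ_p = √1.3616 = 1.167%.
At 99.5%, z = 2.576.
VaR = 2.576 × 1.167% = 3.006%; on $300,000,000 that is $9,018,000.

$9,020,000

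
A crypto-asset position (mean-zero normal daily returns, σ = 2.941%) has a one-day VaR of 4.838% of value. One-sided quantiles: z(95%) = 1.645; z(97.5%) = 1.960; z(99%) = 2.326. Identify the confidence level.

Implied z = VaR/σ = 4.838 / 2.941 = 1.645.
This matches z(95%) = 1.645.

95%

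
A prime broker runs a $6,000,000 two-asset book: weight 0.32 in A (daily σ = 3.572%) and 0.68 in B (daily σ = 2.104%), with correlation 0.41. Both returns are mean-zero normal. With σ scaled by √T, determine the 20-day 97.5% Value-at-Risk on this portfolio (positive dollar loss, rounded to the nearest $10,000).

σ_p = √(0.32²·3.572² + 0.68²·2.104² + 2·0.41·0.32·0.68·3.572·2.104) = 2.167%.
σ_{20d} = 2.167% × √20 = 9.691%.
z(97.5%) = 1.960.
VaR = 1.960 × 9.691% = 18.994%; on $6,000,000 that is $1,139,640.

$1,140,000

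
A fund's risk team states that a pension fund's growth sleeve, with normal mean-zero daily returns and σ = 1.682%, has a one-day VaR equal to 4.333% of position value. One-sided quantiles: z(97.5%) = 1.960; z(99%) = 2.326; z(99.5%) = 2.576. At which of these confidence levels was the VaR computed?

99.5%

Implied z = VaR/σ = 4.333 / 1.682 = 2.576.
This matches z(99.5%) = 2.576.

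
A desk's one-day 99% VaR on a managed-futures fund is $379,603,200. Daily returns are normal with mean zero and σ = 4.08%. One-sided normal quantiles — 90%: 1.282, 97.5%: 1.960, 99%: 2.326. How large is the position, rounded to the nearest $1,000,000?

VaR as a fraction of value: z·σ = 2.326 × 4.08% = 9.49008%.
Position = $379,603,200 / 0.0949008 = $4,000,000,000.

$4,000,000,000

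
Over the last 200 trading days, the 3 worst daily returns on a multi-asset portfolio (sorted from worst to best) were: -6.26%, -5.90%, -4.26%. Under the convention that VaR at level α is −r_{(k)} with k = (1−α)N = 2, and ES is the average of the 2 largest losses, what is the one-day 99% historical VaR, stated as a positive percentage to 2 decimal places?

5.90%

k = 2; the 2nd lowest return is -5.90%, so VaR = 5.90%.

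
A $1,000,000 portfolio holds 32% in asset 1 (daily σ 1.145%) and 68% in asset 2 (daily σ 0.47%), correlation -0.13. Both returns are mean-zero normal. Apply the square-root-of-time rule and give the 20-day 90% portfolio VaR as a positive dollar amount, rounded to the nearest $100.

σ_p = √(0.32²·1.145² + 0.68²·0.47² + 2·-0.13·0.32·0.68·1.145·0.47) = 0.454%.
σ_{20d} = 0.454% × √20 = 2.030%.
z(90%) = 1.282.
VaR = 1.282 × 2.030% = 2.602%; on $1,000,000 that is $26,020.

$26,000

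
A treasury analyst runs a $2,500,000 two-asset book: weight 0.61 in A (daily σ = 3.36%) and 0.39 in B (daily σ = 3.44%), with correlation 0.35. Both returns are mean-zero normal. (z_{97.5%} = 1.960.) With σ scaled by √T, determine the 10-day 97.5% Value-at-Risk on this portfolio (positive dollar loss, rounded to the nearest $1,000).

$436,000

σ_p = √(0.61²·3.36² + 0.39²·3.44² + 2·0.35·0.61·0.39·3.36·3.44) = 2.815%.
σ_{10d} = 2.815% × √10 = 8.902%.
VaR = 1.960 × 8.902% = 17.448%; on $2,500,000 that is $436,200.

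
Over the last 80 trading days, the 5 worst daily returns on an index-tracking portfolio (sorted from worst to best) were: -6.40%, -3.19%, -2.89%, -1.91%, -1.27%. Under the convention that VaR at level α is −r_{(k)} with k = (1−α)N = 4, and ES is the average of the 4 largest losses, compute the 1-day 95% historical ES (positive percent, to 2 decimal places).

The 4 worst returns sum to -14.39%.
ES = −(-14.39%) / 4 = 3.5975% ≈ 3.60%.

3.60%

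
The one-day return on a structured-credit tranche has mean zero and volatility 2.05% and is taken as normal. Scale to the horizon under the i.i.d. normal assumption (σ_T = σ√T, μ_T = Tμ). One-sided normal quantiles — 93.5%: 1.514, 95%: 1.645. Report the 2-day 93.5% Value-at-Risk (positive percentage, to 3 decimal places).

4.389%

σ_{2d} = 2.05% × √2 = 2.899%.
VaR = 1.514 × 2.899% = 4.389%.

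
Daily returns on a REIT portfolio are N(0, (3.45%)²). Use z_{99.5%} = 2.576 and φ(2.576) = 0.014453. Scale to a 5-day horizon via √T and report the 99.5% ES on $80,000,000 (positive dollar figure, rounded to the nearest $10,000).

σ_{5d} = 3.45% × √5 = 7.714%.
ES multiplier = φ(z)/(1−α) = 0.014453/0.005 = 2.891.
ES = 7.714% × 2.891 = 22.301%; on $80,000,000: $17,840,800.

$17,840,000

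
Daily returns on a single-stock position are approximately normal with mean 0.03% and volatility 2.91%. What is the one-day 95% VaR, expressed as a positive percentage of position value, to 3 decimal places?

At 95% one-sided, z = 1.645.
VaR = −μ + z·σ = −(0.03%) + 1.645 × 2.91% = 4.757%.

4.757%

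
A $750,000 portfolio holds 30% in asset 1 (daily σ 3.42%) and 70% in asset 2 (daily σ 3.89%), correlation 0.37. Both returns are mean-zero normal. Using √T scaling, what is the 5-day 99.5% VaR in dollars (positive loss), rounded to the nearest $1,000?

$140,000

σ_p = √(0.3²·3.42² + 0.7²·3.89² + 2·0.37·0.3·0.7·3.42·3.89) = 3.246%.
σ_{5d} = 3.246% × √5 = 7.258%.
z(99.5%) = 2.576.
VaR = 2.576 × 7.258% = 18.697%; on $750,000 that is $140,228.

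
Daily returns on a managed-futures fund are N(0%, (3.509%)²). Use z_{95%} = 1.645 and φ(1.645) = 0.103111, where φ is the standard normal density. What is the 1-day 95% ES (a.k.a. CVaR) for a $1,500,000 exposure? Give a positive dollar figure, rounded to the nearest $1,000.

Tail multiplier: φ(z)/(1−α) = 0.103111 / 0.05 = 2.062.
ES = 3.509% × 2.062 = 7.236%.
On $1,500,000: 0.07236 × $1,500,000 = $108,540.

$109,000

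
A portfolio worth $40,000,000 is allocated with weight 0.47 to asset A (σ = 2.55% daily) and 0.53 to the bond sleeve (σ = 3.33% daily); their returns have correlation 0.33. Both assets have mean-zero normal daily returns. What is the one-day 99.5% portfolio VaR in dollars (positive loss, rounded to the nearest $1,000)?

σ_p² = 0.47²·2.55² + 0.53²·3.33² + 2·0.33·0.47·0.53·2.55·3.33 = 5.9473 (%²).
σ_p = √5.9473 = 2.439%.
At 99.5%, z = 2.576.
VaR = 2.576 × 2.439% = 6.283%; on $40,000,000 that is $2,513,200.

$2,513,000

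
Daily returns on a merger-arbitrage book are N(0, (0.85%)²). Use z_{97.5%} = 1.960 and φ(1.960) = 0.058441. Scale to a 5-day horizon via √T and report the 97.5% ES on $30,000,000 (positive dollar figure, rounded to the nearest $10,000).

$1,330,000

σ_{5d} = 0.85% × √5 = 1.901%.
ES multiplier = φ(z)/(1−α) = 0.058441/0.025 = 2.338.
ES = 1.901% × 2.338 = 4.445%; on $30,000,000: $1,333,500.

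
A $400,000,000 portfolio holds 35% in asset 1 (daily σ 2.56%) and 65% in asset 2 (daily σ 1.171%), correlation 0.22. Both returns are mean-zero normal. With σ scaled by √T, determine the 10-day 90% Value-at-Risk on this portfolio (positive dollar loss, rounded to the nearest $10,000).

σ_p = √(0.35²·2.56² + 0.65²·1.171² + 2·0.22·0.35·0.65·2.56·1.171) = 1.297%.
σ_{10d} = 1.297% × √10 = 4.101%.
z(90%) = 1.282.
VaR = 1.282 × 4.101% = 5.257%; on $400,000,000 that is $21,028,000.

$21,030,000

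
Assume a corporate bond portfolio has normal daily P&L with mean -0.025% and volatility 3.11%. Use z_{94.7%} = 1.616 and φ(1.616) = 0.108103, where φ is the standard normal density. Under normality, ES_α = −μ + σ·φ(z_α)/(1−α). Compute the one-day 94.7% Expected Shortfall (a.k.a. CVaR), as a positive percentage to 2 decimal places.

6.37%

Tail multiplier: φ(z)/(1−α) = 0.108103 / 0.053 = 2.040.
ES = −(-0.025%) + 3.11% × 2.040 = 6.369%.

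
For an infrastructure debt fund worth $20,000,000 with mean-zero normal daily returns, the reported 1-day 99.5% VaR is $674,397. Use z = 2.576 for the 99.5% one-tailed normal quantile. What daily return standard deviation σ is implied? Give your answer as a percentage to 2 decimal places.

VaR as a fraction: $674,397 / $20,000,000 = 3.372%.
σ = VaR / z = 3.372% / 2.576 = 1.309%.

1.31%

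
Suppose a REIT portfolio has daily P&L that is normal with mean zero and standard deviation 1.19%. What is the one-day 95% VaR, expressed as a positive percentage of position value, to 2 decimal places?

1.96%

At 95% one-sided, z = 1.645.
VaR = z·σ = 1.645 × 1.19% = 1.958%.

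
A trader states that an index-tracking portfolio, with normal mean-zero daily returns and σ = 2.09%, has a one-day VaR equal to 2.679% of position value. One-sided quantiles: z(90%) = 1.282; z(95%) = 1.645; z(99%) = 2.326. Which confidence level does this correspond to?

Implied z = VaR/σ = 2.679 / 2.09 = 1.282.
This matches z(90%) = 1.282.

90%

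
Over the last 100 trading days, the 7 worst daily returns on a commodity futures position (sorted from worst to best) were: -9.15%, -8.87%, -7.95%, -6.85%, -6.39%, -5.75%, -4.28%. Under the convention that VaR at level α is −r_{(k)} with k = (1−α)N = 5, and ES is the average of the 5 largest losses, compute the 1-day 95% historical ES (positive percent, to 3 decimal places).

7.842%

The 5 worst returns sum to -39.21%.
ES = −(-39.21%) / 5 = 7.842%.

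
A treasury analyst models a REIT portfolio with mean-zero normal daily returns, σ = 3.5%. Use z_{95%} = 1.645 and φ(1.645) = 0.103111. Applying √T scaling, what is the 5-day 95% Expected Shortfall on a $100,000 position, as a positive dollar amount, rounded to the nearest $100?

$16,100

σ_{5d} = 3.5% × √5 = 7.826%.
ES multiplier = φ(z)/(1−α) = 0.103111/0.05 = 2.062.
ES = 7.826% × 2.062 = 16.137%; on $100,000: $16,137.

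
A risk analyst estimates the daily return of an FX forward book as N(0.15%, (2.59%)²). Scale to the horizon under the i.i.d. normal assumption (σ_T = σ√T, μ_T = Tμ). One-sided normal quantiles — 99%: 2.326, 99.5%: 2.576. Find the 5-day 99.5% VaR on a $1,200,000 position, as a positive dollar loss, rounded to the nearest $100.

$170,000

σ_{5d} = 2.59% × √5 = 5.791%; μ_{5d} = 5 × 0.15% = 0.750%.
VaR = −(0.750%) + 2.576 × 5.791% = 14.168%.
On $1,200,000: 0.14168 × $1,200,000 = $170,016.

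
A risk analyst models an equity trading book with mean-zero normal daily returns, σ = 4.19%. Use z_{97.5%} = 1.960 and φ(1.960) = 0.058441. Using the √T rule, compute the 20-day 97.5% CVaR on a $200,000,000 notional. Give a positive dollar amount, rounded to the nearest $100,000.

σ_{20d} = 4.19% × √20 = 18.738%.
ES multiplier = φ(z)/(1−α) = 0.058441/0.025 = 2.338.
ES = 18.738% × 2.338 = 43.809%; on $200,000,000: $87,618,000.

$87,600,000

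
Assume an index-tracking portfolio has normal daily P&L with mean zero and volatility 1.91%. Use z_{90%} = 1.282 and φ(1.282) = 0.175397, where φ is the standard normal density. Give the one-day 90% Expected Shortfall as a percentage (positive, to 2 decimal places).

3.35%

Tail multiplier: φ(z)/(1−α) = 0.175397 / 0.1 = 1.754.
ES = 1.91% × 1.754 = 3.350%.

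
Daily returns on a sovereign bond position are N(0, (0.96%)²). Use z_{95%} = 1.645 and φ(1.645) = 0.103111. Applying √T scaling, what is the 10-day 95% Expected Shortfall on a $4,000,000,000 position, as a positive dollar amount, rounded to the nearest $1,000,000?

σ_{10d} = 0.96% × √10 = 3.036%.
ES multiplier = φ(z)/(1−α) = 0.103111/0.05 = 2.062.
ES = 3.036% × 2.062 = 6.260%; on $4,000,000,000: $250,400,000.

$250,000,000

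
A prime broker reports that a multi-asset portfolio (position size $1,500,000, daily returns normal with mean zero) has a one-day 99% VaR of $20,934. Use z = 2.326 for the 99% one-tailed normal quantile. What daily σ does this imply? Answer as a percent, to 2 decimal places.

VaR as a fraction: $20,934 / $1,500,000 = 1.396%.
σ = VaR / z = 1.396% / 2.326 = 0.600%.

0.60%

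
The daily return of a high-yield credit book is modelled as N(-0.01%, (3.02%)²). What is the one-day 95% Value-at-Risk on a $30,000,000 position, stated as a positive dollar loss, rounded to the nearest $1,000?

At 95% one-sided, z = 1.645.
VaR = −μ + z·σ = −(-0.01%) + 1.645 × 3.02% = 4.978%.
On $30,000,000: 0.04978 × $30,000,000 = $1,493,400.

$1,493,000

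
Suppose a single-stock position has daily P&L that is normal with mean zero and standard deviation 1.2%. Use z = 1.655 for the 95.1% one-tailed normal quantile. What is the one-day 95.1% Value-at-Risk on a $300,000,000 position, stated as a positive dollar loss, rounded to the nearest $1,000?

VaR = z·σ = 1.655 × 1.2% = 1.986%.
On $300,000,000: 0.01986 × $300,000,000 = $5,958,000.

$5,958,000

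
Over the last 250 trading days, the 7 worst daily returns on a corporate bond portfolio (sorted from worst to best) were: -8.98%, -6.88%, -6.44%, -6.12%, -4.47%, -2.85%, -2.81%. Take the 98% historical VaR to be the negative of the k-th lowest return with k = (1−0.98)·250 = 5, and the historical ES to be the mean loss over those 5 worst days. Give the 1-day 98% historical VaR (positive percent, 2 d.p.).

4.47%

k = 5; the 5th lowest return is -4.47%, so VaR = 4.47%.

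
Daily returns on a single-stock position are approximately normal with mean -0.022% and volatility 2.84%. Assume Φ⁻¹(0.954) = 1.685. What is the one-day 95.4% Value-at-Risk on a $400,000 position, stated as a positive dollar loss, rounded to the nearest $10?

$19,230

VaR = −μ + z·σ = −(-0.022%) + 1.685 × 2.84% = 4.807%.
On $400,000: 0.04807 × $400,000 = $19,228.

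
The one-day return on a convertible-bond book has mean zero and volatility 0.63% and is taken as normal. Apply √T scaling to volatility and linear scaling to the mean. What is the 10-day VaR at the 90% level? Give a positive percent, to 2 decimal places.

2.55%

At 90%, z = 1.282.
σ_{10d} = 0.63% × √10 = 1.992%.
VaR = 1.282 × 1.992% = 2.554%.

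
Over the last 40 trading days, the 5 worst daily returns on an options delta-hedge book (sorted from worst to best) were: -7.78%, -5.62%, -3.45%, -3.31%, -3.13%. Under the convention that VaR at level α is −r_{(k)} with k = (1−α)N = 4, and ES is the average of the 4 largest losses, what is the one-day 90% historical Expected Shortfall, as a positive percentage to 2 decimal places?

The 4 worst returns sum to -20.16%.
ES = −(-20.16%) / 4 = 5.04%.

5.04%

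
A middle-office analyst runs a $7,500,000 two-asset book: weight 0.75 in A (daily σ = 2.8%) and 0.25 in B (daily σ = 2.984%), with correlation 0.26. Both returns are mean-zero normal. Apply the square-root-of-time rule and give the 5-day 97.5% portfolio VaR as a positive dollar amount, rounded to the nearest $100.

σ_p = √(0.75²·2.8² + 0.25²·2.984² + 2·0.26·0.75·0.25·2.8·2.984) = 2.404%.
σ_{5d} = 2.404% × √5 = 5.376%.
z(97.5%) = 1.960.
VaR = 1.960 × 5.376% = 10.537%; on $7,500,000 that is $790,275.

$790,300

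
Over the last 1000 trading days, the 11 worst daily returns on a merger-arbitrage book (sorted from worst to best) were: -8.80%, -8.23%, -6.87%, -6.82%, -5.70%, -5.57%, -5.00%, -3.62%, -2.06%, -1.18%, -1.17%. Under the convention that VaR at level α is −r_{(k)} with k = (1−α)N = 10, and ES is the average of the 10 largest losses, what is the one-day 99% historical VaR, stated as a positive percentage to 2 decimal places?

k = 10; the 10th lowest return is -1.18%, so VaR = 1.18%.

1.18%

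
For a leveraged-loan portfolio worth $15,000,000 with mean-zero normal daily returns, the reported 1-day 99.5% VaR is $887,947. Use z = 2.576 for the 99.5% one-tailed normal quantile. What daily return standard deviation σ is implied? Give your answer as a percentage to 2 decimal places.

VaR as a fraction: $887,947 / $15,000,000 = 5.920%.
σ = VaR / z = 5.920% / 2.576 = 2.298%.

2.30%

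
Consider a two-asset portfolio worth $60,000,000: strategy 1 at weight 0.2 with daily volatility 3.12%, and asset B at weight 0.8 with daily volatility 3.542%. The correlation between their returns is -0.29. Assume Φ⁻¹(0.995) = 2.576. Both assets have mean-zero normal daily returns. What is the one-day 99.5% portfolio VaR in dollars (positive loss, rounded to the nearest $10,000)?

$4,200,000

σ_p² = 0.2²·3.12² + 0.8²·3.542² + 2·-0.29·0.2·0.8·3.12·3.542 = 7.3931 (%²).
σ_p = √7.3931 = 2.719%.
VaR = 2.576 × 2.719% = 7.004%; on $60,000,000 that is $4,202,400.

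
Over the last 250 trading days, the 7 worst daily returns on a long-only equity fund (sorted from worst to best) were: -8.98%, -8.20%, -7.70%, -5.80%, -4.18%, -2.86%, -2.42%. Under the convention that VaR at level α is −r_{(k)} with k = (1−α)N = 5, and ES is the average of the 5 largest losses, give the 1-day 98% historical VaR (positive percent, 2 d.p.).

4.18%

k = 5; the 5th lowest return is -4.18%, so VaR = 4.18%.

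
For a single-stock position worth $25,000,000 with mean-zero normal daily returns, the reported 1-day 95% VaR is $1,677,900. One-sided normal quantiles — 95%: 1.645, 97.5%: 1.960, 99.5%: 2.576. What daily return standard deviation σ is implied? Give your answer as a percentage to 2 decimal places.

VaR as a fraction: $1,677,900 / $25,000,000 = 6.712%.
σ = VaR / z = 6.712% / 1.645 = 4.080%.

4.08%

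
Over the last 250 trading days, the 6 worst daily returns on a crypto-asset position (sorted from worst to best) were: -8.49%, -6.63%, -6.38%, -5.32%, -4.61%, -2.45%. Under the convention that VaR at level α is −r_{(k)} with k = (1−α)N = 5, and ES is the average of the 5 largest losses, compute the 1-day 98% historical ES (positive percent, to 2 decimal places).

6.29%

The 5 worst returns sum to -31.43%.
ES = −(-31.43%) / 5 = 6.286% ≈ 6.29%.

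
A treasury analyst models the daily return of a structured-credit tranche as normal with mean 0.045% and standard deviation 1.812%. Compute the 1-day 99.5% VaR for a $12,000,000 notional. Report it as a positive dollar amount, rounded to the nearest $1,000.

$555,000

At 99.5% one-sided, z = 2.576.
VaR = −μ + z·σ = −(0.045%) + 2.576 × 1.812% = 4.623%.
On $12,000,000: 0.04623 × $12,000,000 = $554,760.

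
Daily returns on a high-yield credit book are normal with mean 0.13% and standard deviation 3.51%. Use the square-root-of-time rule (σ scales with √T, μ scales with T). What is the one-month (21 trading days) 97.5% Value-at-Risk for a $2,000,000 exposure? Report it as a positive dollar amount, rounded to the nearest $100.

At 97.5%, z = 1.960.
σ_{21d} = 3.51% × √21 = 16.085%; μ_{21d} = 21 × 0.13% = 2.730%.
VaR = −(2.730%) + 1.960 × 16.085% = 28.797%.
On $2,000,000: 0.28797 × $2,000,000 = $575,940.

$575,900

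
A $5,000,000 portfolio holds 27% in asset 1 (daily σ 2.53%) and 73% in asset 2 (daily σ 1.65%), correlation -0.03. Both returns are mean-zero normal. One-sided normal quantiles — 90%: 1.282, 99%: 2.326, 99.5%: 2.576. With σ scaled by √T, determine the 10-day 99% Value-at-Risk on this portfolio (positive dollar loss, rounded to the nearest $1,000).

σ_p = √(0.27²·2.53² + 0.73²·1.65² + 2·-0.03·0.27·0.73·2.53·1.65) = 1.367%.
σ_{10d} = 1.367% × √10 = 4.323%.
VaR = 2.326 × 4.323% = 10.055%; on $5,000,000 that is $502,750.

$503,000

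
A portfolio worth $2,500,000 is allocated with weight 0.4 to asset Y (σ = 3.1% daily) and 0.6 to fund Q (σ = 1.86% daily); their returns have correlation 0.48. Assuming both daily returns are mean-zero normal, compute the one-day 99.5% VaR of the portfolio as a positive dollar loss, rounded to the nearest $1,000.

σ_p² = 0.4²·3.1² + 0.6²·1.86² + 2·0.48·0.4·0.6·3.1·1.86 = 4.1115 (%²).
σ_p = √4.1115 = 2.028%.
At 99.5%, z = 2.576.
VaR = 2.576 × 2.028% = 5.224%; on $2,500,000 that is $130,600.

$131,000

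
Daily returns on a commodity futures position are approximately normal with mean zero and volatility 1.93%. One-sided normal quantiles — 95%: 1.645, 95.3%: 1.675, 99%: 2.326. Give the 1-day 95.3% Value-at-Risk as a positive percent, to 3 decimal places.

3.233%

VaR = z·σ = 1.675 × 1.93% = 3.233%.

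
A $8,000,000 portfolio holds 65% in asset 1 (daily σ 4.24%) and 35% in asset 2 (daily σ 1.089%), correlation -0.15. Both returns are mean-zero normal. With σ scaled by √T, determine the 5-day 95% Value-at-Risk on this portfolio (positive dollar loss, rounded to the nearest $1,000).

$802,000

σ_p = √(0.65²·4.24² + 0.35²·1.089² + 2·-0.15·0.65·0.35·4.24·1.089) = 2.725%.
σ_{5d} = 2.725% × √5 = 6.093%.
z(95%) = 1.645.
VaR = 1.645 × 6.093% = 10.023%; on $8,000,000 that is $801,840.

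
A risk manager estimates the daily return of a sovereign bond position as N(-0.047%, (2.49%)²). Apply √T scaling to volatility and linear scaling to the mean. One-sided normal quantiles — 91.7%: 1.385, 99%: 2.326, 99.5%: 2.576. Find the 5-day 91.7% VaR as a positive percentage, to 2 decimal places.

7.95%

σ_{5d} = 2.49% × √5 = 5.568%; μ_{5d} = 5 × -0.047% = -0.235%.
VaR = −(-0.235%) + 1.385 × 5.568% = 7.947%.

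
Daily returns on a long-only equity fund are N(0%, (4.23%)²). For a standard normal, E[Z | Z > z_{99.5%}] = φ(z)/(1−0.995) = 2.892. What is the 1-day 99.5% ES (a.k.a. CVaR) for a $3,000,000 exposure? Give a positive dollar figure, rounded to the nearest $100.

$367,000

ES = 4.23% × 2.892 = 12.233%.
On $3,000,000: 0.12233 × $3,000,000 = $366,990.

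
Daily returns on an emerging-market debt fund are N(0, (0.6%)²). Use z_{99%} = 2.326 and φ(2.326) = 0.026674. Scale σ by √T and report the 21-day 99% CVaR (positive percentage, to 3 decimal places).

σ_{21d} = 0.6% × √21 = 2.750%.
ES multiplier = φ(z)/(1−α) = 0.026674/0.01 = 2.667.
ES = 2.750% × 2.667 = 7.334%.

7.334%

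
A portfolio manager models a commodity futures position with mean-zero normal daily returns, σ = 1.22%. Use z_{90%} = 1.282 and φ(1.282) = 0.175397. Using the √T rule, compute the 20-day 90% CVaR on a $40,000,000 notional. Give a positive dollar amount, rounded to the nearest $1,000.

σ_{20d} = 1.22% × √20 = 5.456%.
ES multiplier = φ(z)/(1−α) = 0.175397/0.1 = 1.754.
ES = 5.456% × 1.754 = 9.570%; on $40,000,000: $3,828,000.

$3,828,000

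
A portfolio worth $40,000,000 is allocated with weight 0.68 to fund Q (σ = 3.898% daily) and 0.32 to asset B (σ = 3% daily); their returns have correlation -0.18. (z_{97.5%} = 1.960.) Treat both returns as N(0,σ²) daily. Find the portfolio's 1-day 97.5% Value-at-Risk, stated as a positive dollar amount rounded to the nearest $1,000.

$2,079,000

σ_p² = 0.68²·3.898² + 0.32²·3² + 2·-0.18·0.68·0.32·3.898·3 = 7.0314 (%²).
σ_p = √7.0314 = 2.652%.
VaR = 1.960 × 2.652% = 5.198%; on $40,000,000 that is $2,079,200.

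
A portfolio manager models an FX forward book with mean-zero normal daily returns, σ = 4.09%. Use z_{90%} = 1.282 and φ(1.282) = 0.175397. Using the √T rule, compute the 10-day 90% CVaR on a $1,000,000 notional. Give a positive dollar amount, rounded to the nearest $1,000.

$227,000

σ_{10d} = 4.09% × √10 = 12.934%.
ES multiplier = φ(z)/(1−α) = 0.175397/0.1 = 1.754.
ES = 12.934% × 1.754 = 22.686%; on $1,000,000: $226,860.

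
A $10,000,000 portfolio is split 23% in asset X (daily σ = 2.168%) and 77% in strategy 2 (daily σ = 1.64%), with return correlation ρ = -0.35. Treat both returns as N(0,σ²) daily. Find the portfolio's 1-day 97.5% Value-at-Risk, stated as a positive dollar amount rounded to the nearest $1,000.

σ_p² = 0.23²·2.168² + 0.77²·1.64² + 2·-0.35·0.23·0.77·2.168·1.64 = 1.4025 (%²).
σ_p = √1.4025 = 1.184%.
At 97.5%, z = 1.960.
VaR = 1.960 × 1.184% = 2.321%; on $10,000,000 that is $232,100.

$232,000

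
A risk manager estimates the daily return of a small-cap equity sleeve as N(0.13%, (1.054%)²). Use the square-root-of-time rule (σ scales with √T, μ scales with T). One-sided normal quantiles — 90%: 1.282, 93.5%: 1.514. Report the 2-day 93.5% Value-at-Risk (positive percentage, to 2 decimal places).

2.00%

σ_{2d} = 1.054% × √2 = 1.491%; μ_{2d} = 2 × 0.13% = 0.260%.
VaR = −(0.260%) + 1.514 × 1.491% = 1.997%.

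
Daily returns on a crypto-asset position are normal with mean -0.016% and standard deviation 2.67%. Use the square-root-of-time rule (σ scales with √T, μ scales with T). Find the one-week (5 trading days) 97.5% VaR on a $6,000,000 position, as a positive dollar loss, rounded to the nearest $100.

At 97.5%, z = 1.960.
σ_{5d} = 2.67% × √5 = 5.970%; μ_{5d} = 5 × -0.016% = -0.080%.
VaR = −(-0.080%) + 1.960 × 5.970% = 11.781%.
On $6,000,000: 0.11781 × $6,000,000 = $706,860.

$706,900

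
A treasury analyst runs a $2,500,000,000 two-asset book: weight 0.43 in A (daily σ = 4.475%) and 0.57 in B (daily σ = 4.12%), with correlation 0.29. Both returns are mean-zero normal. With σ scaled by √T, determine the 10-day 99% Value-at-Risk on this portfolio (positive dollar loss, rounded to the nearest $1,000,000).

σ_p = √(0.43²·4.475² + 0.57²·4.12² + 2·0.29·0.43·0.57·4.475·4.12) = 3.441%.
σ_{10d} = 3.441% × √10 = 10.881%.
z(99%) = 2.326.
VaR = 2.326 × 10.881% = 25.309%; on $2,500,000,000 that is $632,725,000.

$633,000,000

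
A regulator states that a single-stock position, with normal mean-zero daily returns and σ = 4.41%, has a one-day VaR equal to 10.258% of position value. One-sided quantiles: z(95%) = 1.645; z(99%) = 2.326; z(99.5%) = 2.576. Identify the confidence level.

Implied z = VaR/σ = 10.258 / 4.41 = 2.326.
This matches z(99%) = 2.326.

99%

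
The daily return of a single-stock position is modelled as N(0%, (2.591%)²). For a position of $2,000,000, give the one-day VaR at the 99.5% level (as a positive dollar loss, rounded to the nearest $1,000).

At 99.5% one-sided, z = 2.576.
VaR = z·σ = 2.576 × 2.591% = 6.674%.
On $2,000,000: 0.06674 × $2,000,000 = $133,480.

$133,000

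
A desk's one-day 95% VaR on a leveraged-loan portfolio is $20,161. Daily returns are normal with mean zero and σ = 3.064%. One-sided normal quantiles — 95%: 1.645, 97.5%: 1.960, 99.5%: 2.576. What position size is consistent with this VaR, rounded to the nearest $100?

$400,000

VaR as a fraction of value: z·σ = 1.645 × 3.064% = 5.04028%.
Position = $20,161 / 0.0504028 = $399,998.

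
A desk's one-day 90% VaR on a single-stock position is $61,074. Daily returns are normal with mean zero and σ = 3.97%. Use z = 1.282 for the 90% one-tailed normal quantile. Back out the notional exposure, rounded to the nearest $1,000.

$1,200,000

VaR as a fraction of value: z·σ = 1.282 × 3.97% = 5.08954%.
Position = $61,074 / 0.0508954 = $1,199,991.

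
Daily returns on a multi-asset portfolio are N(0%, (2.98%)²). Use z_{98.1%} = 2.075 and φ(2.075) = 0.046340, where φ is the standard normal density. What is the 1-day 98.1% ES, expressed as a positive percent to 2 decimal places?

Tail multiplier: φ(z)/(1−α) = 0.046340 / 0.019 = 2.439.
ES = 2.98% × 2.439 = 7.268%.

7.27%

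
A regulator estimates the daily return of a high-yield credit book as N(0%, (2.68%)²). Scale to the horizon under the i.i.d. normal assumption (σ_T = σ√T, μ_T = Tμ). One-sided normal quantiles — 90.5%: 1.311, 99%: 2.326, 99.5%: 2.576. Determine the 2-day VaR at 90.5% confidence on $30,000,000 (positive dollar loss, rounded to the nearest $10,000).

σ_{2d} = 2.68% × √2 = 3.790%.
VaR = 1.311 × 3.790% = 4.969%.
On $30,000,000: 0.04969 × $30,000,000 = $1,490,700.

$1,490,000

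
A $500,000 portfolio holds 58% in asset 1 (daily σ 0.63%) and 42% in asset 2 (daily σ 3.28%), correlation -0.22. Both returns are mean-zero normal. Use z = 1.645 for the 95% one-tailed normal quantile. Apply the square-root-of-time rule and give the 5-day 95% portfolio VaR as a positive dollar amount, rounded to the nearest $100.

σ_p = √(0.58²·0.63² + 0.42²·3.28² + 2·-0.22·0.58·0.42·0.63·3.28) = 1.345%.
σ_{5d} = 1.345% × √5 = 3.008%.
VaR = 1.645 × 3.008% = 4.948%; on $500,000 that is $24,740.

$24,700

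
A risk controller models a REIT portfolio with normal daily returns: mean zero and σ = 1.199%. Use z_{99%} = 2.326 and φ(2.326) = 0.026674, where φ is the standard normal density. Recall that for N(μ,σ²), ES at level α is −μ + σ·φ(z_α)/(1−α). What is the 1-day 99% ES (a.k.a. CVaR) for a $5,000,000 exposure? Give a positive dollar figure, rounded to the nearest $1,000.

Tail multiplier: φ(z)/(1−α) = 0.026674 / 0.01 = 2.667.
ES = 1.199% × 2.667 = 3.198%.
On $5,000,000: 0.03198 × $5,000,000 = $159,900.

$160,000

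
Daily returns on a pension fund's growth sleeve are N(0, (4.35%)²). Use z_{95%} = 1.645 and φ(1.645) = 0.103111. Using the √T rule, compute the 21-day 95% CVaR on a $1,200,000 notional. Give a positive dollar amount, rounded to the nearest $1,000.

σ_{21d} = 4.35% × √21 = 19.934%.
ES multiplier = φ(z)/(1−α) = 0.103111/0.05 = 2.062.
ES = 19.934% × 2.062 = 41.104%; on $1,200,000: $493,248.

$493,000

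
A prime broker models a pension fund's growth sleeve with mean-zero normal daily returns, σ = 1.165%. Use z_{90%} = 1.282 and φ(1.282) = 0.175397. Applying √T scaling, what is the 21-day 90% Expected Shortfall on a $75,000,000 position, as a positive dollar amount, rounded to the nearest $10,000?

σ_{21d} = 1.165% × √21 = 5.339%.
ES multiplier = φ(z)/(1−α) = 0.175397/0.1 = 1.754.
ES = 5.339% × 1.754 = 9.365%; on $75,000,000: $7,023,750.

$7,020,000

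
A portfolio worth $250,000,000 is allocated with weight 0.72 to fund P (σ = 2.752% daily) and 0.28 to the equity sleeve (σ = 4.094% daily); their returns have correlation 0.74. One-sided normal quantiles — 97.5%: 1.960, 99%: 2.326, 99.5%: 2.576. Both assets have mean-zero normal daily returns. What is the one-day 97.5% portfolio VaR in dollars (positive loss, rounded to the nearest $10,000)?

$14,370,000

σ_p² = 0.72²·2.752² + 0.28²·4.094² + 2·0.74·0.72·0.28·2.752·4.094 = 8.6018 (%²).
σ_p = √8.6018 = 2.933%.
VaR = 1.960 × 2.933% = 5.749%; on $250,000,000 that is $14,372,500.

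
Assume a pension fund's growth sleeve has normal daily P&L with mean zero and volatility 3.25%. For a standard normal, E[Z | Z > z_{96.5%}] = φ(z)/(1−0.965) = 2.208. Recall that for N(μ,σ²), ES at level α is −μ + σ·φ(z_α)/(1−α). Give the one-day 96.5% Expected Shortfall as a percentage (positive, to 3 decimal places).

ES = 3.25% × 2.208 = 7.176%.

7.176%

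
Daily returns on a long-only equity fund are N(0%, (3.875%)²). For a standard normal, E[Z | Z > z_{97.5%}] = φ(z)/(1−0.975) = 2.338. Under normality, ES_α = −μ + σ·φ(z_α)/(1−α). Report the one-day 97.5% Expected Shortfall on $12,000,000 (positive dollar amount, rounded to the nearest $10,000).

$1,090,000

ES = 3.875% × 2.338 = 9.060%.
On $12,000,000: 0.09060 × $12,000,000 = $1,087,200.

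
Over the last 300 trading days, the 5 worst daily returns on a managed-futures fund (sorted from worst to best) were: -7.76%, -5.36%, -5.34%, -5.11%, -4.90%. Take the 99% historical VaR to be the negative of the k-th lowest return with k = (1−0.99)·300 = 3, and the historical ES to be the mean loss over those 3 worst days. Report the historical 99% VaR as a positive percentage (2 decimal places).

5.34%

k = 3; the 3rd lowest return is -5.34%, so VaR = 5.34%.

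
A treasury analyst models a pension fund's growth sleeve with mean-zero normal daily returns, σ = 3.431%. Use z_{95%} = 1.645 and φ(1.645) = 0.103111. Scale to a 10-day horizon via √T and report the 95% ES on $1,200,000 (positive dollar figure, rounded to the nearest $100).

σ_{10d} = 3.431% × √10 = 10.850%.
ES multiplier = φ(z)/(1−α) = 0.103111/0.05 = 2.062.
ES = 10.850% × 2.062 = 22.373%; on $1,200,000: $268,476.

$268,500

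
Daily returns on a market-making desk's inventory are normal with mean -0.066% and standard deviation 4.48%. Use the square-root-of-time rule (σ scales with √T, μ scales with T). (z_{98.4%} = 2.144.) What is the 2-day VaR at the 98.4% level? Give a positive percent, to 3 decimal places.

13.716%

σ_{2d} = 4.48% × √2 = 6.336%; μ_{2d} = 2 × -0.066% = -0.132%.
VaR = −(-0.132%) + 2.144 × 6.336% = 13.716%.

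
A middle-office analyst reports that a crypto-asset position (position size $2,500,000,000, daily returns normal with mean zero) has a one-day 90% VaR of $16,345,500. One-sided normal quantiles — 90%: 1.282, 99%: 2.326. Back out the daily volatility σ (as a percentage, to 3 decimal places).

VaR as a fraction: $16,345,500 / $2,500,000,000 = 0.654%.
σ = VaR / z = 0.654% / 1.282 = 0.510%.

0.510%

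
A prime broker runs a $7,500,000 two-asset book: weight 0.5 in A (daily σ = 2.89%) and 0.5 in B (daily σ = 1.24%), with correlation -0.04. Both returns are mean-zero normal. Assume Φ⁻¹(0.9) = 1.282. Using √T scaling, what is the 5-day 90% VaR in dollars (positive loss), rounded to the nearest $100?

$333,100

σ_p = √(0.5²·2.89² + 0.5²·1.24² + 2·-0.04·0.5·0.5·2.89·1.24) = 1.549%.
σ_{5d} = 1.549% × √5 = 3.464%.
VaR = 1.282 × 3.464% = 4.441%; on $7,500,000 that is $333,075.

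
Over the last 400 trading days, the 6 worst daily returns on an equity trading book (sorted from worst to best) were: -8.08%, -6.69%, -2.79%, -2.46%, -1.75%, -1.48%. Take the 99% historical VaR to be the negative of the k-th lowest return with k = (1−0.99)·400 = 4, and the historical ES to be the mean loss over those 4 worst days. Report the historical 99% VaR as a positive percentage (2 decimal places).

k = 4; the 4th lowest return is -2.46%, so VaR = 2.46%.

2.46%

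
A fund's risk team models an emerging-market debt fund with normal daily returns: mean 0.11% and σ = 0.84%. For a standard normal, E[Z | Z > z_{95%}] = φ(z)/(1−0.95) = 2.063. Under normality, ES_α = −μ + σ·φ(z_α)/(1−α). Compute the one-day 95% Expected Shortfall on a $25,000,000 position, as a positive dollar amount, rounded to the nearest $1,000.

ES = −(0.11%) + 0.84% × 2.063 = 1.623%.
On $25,000,000: 0.01623 × $25,000,000 = $405,750.

$406,000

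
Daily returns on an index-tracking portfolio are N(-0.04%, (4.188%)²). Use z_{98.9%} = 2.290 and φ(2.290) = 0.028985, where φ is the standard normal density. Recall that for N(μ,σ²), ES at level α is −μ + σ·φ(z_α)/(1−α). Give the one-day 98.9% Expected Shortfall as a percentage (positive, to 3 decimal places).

11.075%

Tail multiplier: φ(z)/(1−α) = 0.028985 / 0.011 = 2.635.
ES = −(-0.04%) + 4.188% × 2.635 = 11.075%.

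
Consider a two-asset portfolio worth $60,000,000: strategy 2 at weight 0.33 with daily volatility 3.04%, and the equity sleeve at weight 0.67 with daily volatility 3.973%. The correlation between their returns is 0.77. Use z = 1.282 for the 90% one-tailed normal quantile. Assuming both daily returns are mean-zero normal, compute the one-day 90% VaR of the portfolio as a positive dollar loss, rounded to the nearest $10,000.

σ_p² = 0.33²·3.04² + 0.67²·3.973² + 2·0.77·0.33·0.67·3.04·3.973 = 12.2046 (%²).
σ_p = √12.2046 = 3.494%.
VaR = 1.282 × 3.494% = 4.479%; on $60,000,000 that is $2,687,400.

$2,690,000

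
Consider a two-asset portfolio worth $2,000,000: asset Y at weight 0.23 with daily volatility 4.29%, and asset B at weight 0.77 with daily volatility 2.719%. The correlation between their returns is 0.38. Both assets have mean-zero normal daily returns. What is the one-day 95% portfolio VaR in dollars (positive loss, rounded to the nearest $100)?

σ_p² = 0.23²·4.29² + 0.77²·2.719² + 2·0.38·0.23·0.77·4.29·2.719 = 6.9269 (%²).
σ_p = √6.9269 = 2.632%.
At 95%, z = 1.645.
VaR = 1.645 × 2.632% = 4.330%; on $2,000,000 that is $86,600.

$86,600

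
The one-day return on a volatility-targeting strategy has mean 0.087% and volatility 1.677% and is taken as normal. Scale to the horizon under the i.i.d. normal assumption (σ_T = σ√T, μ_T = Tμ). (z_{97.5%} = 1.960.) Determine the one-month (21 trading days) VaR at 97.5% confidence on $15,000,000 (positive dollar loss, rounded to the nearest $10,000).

$1,990,000

σ_{21d} = 1.677% × √21 = 7.685%; μ_{21d} = 21 × 0.087% = 1.827%.
VaR = −(1.827%) + 1.960 × 7.685% = 13.236%.
On $15,000,000: 0.13236 × $15,000,000 = $1,985,400.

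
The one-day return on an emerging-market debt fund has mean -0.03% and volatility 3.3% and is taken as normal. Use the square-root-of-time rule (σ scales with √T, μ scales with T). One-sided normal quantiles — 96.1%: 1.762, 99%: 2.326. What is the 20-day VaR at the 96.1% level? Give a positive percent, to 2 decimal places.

σ_{20d} = 3.3% × √20 = 14.758%; μ_{20d} = 20 × -0.03% = -0.600%.
VaR = −(-0.600%) + 1.762 × 14.758% = 26.604%.

26.60%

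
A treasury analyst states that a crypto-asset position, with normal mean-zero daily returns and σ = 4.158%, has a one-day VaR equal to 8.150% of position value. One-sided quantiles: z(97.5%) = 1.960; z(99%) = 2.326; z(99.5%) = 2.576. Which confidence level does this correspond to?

97.5%

Implied z = VaR/σ = 8.150 / 4.158 = 1.960.
This matches z(97.5%) = 1.960.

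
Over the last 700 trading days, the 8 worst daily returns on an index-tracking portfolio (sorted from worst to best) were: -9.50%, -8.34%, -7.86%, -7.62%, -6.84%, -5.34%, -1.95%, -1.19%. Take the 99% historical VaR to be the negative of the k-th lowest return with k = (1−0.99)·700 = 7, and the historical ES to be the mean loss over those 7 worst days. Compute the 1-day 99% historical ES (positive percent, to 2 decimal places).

6.78%

The 7 worst returns sum to -47.45%.
ES = −(-47.45%) / 7 = 6.7785…% ≈ 6.78%.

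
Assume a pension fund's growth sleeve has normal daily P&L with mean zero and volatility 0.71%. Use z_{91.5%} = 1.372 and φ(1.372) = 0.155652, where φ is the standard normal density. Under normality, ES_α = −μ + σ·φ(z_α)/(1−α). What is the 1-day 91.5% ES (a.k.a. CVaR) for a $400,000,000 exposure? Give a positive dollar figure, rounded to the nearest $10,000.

Tail multiplier: φ(z)/(1−α) = 0.155652 / 0.085 = 1.831.
ES = 0.71% × 1.831 = 1.300%.
On $400,000,000: 0.01300 × $400,000,000 = $5,200,000.

$5,200,000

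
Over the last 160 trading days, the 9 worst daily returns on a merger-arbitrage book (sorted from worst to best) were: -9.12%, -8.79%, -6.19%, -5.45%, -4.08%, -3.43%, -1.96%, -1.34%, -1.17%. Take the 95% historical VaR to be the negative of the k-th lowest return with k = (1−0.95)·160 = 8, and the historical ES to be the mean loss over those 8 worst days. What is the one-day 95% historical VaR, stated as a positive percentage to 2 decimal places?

1.34%

k = 8; the 8th lowest return is -1.34%, so VaR = 1.34%.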